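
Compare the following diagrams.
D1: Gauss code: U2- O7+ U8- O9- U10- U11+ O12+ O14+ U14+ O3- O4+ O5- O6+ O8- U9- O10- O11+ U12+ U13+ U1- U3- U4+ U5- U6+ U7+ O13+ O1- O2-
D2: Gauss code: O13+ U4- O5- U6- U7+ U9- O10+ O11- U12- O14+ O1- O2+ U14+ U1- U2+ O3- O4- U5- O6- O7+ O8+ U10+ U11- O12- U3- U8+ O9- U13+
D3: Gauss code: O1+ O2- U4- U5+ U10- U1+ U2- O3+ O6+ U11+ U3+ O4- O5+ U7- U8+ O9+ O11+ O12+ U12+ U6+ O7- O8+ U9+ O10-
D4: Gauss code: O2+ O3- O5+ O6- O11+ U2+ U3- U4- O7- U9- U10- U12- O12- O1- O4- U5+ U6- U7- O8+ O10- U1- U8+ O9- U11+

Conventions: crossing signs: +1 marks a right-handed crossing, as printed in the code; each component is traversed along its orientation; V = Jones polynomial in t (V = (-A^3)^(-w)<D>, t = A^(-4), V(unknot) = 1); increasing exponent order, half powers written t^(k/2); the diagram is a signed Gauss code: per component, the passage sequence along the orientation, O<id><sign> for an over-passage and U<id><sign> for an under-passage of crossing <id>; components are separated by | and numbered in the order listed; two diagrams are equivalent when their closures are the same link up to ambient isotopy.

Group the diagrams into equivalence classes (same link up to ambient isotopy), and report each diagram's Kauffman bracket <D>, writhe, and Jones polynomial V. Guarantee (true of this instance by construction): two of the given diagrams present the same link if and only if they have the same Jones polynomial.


equivalence classes: {D1} | {D3} | {D2, D4}
D1 (bracket 1; 14 crossings at w = 0): V = 1
V(D2) = -t^-6 + t^-5 - t^-4 + 2t^-3 - t^-2 + t^-1  (w -2, c 14, <D> = A^-2 - A^2 + 2A^6 - A^10 + A^14 - A^18)
V(D3) = t + t^3 - t^4  (w +4, c 12, <D> = -A^-4 + 1 + A^8)
D4 (bracket A^-8 - A^-4 + 2 - A^4 + A^8 - A^12; 12 crossings at w = -4): V = -t^-6 + t^-5 - t^-4 + 2t^-3 - t^-2 + t^-1
observation: comparing 4 Jones polynomials yields 3 groups


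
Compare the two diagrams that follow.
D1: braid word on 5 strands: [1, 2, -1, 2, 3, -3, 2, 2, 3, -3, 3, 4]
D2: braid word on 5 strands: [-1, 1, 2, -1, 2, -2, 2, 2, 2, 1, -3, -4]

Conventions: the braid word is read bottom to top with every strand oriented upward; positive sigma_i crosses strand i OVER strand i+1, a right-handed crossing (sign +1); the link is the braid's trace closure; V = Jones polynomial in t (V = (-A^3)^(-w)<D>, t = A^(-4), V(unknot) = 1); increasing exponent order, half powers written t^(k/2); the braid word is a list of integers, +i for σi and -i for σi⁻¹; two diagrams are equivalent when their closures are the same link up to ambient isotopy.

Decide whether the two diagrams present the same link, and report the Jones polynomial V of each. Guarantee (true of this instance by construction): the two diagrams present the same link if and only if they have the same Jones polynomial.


equivalent: yes
V(D1) = t + t^3 - t^4  (w +6, c 12, <D> = -A^2 + A^6 + A^14)
V(D2) = t + t^3 - t^4  (w +2, c 12, <D> = -A^-10 + A^-6 + A^2)
why: one V(t) for all 2 diagrams — one class (guaranteed)


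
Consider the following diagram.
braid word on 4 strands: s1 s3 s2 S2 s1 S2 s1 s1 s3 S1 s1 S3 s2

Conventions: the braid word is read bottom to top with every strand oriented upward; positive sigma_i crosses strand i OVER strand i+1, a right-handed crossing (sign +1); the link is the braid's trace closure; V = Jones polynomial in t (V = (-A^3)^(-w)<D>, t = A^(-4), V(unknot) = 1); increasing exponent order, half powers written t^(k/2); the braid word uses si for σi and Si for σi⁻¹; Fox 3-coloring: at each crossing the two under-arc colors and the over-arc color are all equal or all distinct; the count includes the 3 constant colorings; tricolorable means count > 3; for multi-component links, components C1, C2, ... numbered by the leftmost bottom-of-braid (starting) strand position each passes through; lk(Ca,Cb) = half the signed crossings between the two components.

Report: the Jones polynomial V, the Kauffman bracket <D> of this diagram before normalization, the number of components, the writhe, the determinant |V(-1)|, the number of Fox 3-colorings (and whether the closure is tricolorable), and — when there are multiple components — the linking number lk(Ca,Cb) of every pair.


V = t + 2t^3 + t^5
<D> = -A^-5 - 2A^3 - A^11 (w = +5)
3 components over 13 crossings, w = +5
lk(C1,C2): +1
lk(C1,C3) = +1
linking number lk(C2,C3) = 0
3 Fox colorings among 3^13, |V(-1)| = 4: not tricolorable
why: |V(-1)| = 4: so not tricolorable, since 3 does not divide 4


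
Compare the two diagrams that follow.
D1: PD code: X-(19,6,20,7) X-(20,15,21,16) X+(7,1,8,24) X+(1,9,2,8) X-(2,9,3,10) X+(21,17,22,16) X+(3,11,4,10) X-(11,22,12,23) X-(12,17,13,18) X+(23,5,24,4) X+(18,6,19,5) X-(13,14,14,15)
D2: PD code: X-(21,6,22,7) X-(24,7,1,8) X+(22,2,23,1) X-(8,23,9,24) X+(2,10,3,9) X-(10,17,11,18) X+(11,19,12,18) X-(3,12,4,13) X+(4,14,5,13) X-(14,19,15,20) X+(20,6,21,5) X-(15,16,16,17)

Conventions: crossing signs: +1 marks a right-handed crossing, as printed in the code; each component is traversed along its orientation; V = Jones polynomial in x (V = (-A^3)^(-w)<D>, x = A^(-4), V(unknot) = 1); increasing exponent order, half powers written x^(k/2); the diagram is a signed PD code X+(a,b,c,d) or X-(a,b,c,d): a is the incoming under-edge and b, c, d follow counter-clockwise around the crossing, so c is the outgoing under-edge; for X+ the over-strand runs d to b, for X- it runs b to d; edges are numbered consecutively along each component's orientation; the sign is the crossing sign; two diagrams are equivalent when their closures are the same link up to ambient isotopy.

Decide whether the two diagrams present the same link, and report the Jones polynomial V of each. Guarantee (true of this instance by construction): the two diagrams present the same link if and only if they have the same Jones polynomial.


equivalent: no
D1 (bracket -A^-16 + A^-12 + A^-4; 12 crossings at w = 0): V = x + x^3 - x^4
V(D2) = x^-2 - x^-1 + 1 - x + x^2  (w -2, c 12, <D> = A^-14 - A^-10 + A^-6 - A^-2 + A^2)
key observation: V(x) takes 2 values over 2 diagrams, fixing the grouping


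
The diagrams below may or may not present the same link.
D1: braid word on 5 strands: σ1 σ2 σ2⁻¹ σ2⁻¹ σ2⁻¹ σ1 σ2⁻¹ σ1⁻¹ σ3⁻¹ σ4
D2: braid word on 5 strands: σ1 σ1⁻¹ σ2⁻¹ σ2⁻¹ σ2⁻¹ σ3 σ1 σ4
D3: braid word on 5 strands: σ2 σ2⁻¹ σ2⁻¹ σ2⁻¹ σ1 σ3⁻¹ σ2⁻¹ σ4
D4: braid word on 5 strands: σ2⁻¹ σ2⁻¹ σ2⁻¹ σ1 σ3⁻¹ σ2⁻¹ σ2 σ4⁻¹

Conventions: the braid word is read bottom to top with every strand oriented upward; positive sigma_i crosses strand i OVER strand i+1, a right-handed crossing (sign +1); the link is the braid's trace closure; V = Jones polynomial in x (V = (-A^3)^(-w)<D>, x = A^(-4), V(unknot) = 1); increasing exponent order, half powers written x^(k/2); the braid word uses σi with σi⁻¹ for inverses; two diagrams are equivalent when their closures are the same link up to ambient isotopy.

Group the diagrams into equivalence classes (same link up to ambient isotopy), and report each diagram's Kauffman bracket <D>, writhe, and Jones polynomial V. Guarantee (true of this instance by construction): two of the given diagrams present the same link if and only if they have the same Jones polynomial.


classes: {D1, D2, D3, D4}
V(D1) = -x^-4 + x^-3 + x^-1  [10 crossings, <D> = A^-2 + A^6 - A^10, w = -2]
V(D2) = -x^-4 + x^-3 + x^-1  (w 0, c 8, <D> = A^4 + A^12 - A^16)
V(D3) = -x^-4 + x^-3 + x^-1  [8 crossings, <D> = A^-2 + A^6 - A^10, w = -2]
V(D4) = -x^-4 + x^-3 + x^-1  [8 crossings, <D> = A^-8 + 1 - A^4, w = -4]
note: all 4 diagrams share one V(x), hence one class


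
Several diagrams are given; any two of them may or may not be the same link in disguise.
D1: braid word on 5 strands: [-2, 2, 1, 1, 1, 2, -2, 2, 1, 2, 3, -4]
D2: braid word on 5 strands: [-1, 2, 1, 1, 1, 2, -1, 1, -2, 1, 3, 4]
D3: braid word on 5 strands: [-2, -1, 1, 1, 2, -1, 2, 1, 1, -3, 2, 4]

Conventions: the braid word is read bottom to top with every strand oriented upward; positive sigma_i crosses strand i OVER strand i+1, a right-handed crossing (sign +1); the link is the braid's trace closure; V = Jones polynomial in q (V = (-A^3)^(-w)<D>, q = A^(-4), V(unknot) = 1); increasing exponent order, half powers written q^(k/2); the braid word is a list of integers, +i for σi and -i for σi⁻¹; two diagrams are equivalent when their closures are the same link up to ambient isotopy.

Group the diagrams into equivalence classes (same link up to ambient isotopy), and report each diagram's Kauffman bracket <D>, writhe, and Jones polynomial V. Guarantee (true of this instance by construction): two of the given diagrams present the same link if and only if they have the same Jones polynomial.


equivalence classes: {D1} | {D2} | {D3}
D1 (bracket -A^-10 + A^-6 - A^-2 + A^2 + A^10; 12 crossings at w = +6): V = q^2 + q^4 - q^5 + q^6 - q^7
V(D2) = q + q^3 - q^4  (w +6, c 12, <D> = -A^2 + A^6 + A^14)
V(D3) = q - q^2 + 2q^3 - q^4 + q^5 - q^6  [12 crossings, <D> = -A^-12 + A^-8 - A^-4 + 2 - A^4 + A^8, w = +4]
key observation: comparing 3 Jones polynomials yields 3 groups


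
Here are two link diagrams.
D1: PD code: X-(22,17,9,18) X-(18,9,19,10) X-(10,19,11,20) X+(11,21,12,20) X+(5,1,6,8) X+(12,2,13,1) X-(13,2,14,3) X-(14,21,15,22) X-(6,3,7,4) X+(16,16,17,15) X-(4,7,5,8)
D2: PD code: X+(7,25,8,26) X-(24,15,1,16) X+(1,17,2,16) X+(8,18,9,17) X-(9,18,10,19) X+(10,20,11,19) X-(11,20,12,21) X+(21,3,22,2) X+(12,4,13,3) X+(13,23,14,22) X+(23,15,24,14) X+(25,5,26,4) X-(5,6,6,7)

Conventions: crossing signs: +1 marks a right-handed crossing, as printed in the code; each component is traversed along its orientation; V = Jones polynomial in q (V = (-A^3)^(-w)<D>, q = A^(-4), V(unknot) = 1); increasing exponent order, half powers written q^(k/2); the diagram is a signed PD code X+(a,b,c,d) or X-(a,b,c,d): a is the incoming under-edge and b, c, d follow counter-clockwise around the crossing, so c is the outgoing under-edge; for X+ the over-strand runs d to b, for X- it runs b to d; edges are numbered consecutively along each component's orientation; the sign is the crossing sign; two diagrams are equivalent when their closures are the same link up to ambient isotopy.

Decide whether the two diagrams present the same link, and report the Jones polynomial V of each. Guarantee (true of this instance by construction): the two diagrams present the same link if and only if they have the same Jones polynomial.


equivalent: no
V(D1) = q^(-9/2) - q^(-5/2) - q^(-3/2) - q^(-1/2)  (w -3, c 11, <D> = A^-7 + A^-3 + A - A^9)
V(D2) = -q^(3/2) - 2q^(7/2) + q^(9/2) - q^(11/2) + q^(13/2)  [13 crossings, <D> = -A^-11 + A^-7 - A^-3 + 2A + A^9, w = +5]
key observation: comparing 2 Jones polynomials yields 2 groups


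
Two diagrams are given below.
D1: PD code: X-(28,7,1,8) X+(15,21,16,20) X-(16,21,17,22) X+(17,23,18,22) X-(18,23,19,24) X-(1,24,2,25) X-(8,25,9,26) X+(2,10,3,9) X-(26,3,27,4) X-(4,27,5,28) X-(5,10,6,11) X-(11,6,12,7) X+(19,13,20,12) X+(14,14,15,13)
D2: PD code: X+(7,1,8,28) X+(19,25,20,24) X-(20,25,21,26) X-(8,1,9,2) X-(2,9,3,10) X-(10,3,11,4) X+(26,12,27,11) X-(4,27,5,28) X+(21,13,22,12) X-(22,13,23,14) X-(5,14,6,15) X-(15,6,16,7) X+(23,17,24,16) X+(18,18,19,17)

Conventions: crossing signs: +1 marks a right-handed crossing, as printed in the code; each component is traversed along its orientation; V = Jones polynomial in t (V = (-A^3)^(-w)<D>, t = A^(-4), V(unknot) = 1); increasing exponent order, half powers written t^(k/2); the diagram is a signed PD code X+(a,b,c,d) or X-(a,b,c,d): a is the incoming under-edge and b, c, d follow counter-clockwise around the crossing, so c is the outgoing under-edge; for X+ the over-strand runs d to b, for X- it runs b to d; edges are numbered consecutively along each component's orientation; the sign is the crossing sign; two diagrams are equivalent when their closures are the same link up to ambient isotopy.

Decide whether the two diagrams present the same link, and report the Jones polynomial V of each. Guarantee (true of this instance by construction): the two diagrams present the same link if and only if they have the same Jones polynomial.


equivalent: no
V(D1) = t^-8 - 2t^-7 + t^-6 - 2t^-5 + 2t^-4 + t^-2  (w -4, c 14, <D> = A^-4 + 2A^4 - 2A^8 + A^12 - 2A^16 + A^20)
V(D2) = -t^-6 + t^-5 - t^-4 + 2t^-3 - t^-2 + t^-1  (w -2, c 14, <D> = A^-2 - A^2 + 2A^6 - A^10 + A^14 - A^18)
why: comparing 2 Jones polynomials yields 2 groups


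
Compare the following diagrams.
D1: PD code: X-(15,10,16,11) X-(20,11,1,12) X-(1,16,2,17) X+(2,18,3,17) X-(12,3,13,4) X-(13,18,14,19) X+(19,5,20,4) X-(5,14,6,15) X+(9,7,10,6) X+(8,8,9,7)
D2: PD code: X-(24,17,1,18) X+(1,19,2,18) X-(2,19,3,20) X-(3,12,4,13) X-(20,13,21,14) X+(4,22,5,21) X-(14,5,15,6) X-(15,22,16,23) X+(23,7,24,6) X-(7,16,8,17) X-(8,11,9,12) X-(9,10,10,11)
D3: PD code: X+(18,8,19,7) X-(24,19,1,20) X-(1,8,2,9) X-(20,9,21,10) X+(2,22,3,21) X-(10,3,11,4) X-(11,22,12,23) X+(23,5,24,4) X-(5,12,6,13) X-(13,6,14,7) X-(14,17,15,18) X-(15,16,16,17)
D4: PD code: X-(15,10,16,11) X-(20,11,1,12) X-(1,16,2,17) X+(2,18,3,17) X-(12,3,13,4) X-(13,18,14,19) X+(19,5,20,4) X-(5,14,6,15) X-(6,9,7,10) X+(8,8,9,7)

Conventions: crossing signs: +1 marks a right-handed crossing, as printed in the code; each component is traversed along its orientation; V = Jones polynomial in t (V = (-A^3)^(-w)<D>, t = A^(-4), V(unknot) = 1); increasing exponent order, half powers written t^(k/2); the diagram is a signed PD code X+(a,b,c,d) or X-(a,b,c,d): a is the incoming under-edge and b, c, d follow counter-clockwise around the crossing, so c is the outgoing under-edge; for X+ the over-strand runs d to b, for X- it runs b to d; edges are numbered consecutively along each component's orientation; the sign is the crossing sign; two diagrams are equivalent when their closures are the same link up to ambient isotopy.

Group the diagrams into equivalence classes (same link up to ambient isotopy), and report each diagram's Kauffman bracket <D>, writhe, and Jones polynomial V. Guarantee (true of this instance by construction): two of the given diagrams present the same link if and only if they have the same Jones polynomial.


grouping into links: {D1, D2, D3, D4}
V(D1) = -t^-6 + t^-5 - t^-4 + 2t^-3 - t^-2 + t^-1  (w -2, c 10, <D> = A^-2 - A^2 + 2A^6 - A^10 + A^14 - A^18)
V(D2) = -t^-6 + t^-5 - t^-4 + 2t^-3 - t^-2 + t^-1  (w -6, c 12, <D> = A^-14 - A^-10 + 2A^-6 - A^-2 + A^2 - A^6)
V(D3) = -t^-6 + t^-5 - t^-4 + 2t^-3 - t^-2 + t^-1  (w -6, c 12, <D> = A^-14 - A^-10 + 2A^-6 - A^-2 + A^2 - A^6)
V(D4) = -t^-6 + t^-5 - t^-4 + 2t^-3 - t^-2 + t^-1  [10 crossings, <D> = A^-8 - A^-4 + 2 - A^4 + A^8 - A^12, w = -4]
why: all 4 diagrams share one V(t), hence one class


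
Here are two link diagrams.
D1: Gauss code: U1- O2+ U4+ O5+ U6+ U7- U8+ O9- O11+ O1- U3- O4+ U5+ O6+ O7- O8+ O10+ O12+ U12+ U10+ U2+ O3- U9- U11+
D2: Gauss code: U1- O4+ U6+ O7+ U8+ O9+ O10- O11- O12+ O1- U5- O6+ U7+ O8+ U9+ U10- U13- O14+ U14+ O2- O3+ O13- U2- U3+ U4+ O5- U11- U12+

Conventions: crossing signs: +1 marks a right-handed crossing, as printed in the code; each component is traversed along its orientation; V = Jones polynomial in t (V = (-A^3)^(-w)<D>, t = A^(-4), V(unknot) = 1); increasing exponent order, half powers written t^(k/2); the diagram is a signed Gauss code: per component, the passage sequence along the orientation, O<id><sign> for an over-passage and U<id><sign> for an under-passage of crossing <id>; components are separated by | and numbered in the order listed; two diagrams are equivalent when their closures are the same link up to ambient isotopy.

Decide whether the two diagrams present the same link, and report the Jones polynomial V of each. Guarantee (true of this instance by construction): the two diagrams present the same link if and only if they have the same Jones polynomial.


equivalent: yes
V(D1) = t^-1 - 1 + 2t - 2t^2 + 2t^3 - 2t^4 + t^5  (w +4, c 12, <D> = A^-8 - 2A^-4 + 2 - 2A^4 + 2A^8 - A^12 + A^16)
D2 (bracket A^-14 - 2A^-10 + 2A^-6 - 2A^-2 + 2A^2 - A^6 + A^10; 14 crossings at w = +2): V = t^-1 - 1 + 2t - 2t^2 + 2t^3 - 2t^4 + t^5
why: from 12 to 14 crossings by R-moves: one link, two diagrams


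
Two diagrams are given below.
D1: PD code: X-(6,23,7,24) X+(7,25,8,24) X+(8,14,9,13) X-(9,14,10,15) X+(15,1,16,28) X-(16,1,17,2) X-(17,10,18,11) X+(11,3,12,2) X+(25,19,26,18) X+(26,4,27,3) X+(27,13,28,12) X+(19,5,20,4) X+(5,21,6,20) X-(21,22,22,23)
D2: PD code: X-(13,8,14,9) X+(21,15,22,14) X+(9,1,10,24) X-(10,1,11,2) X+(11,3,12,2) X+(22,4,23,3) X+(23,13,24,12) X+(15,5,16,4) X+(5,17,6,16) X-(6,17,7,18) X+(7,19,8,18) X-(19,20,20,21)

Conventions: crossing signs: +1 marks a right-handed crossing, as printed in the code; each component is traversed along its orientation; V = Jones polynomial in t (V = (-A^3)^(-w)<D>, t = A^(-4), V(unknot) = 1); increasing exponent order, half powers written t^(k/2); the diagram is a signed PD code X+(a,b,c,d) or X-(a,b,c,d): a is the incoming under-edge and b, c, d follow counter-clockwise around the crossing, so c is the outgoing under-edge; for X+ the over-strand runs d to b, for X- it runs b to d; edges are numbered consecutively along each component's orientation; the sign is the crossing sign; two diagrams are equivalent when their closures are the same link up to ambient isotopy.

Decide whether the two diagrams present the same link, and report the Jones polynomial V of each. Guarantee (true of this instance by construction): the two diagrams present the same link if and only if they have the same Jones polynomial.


same link: yes
V(D1) = t - t^2 + 2t^3 - t^4 + t^5 - t^6  [14 crossings, <D> = -A^-12 + A^-8 - A^-4 + 2 - A^4 + A^8, w = +4]
V(D2) = t - t^2 + 2t^3 - t^4 + t^5 - t^6  (w +4, c 12, <D> = -A^-12 + A^-8 - A^-4 + 2 - A^4 + A^8)
note: one V(t) for all 2 diagrams — one class (guaranteed)


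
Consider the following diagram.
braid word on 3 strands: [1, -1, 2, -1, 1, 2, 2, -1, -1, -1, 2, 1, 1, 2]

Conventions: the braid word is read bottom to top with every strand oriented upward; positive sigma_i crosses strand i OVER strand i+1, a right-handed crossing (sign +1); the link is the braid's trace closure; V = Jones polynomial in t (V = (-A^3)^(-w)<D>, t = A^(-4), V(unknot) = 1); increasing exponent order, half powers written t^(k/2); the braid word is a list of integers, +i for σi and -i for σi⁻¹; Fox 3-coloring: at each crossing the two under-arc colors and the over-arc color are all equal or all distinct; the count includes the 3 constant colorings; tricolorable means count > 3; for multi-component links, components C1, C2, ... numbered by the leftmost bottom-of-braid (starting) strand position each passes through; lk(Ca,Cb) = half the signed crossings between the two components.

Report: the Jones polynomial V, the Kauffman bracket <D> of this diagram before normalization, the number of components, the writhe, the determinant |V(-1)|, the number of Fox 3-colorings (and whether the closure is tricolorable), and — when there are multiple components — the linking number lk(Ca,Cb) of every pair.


Jones polynomial: V(t) = -1 + 2t - 2t^2 + 4t^3 - 3t^4 + 3t^5 - 2t^6 + t^7 - t^8
<D> = -A^-20 + A^-16 - 2A^-12 + 3A^-8 - 3A^-4 + 4 - 2A^4 + 2A^8 - A^12; writhe +4
components 1, writhe +4 (14 crossings)
3-colorings: 3 of 3^14, det 19 — not tricolorable
note: the span of V is 8, forcing >= 8 crossings in any diagram


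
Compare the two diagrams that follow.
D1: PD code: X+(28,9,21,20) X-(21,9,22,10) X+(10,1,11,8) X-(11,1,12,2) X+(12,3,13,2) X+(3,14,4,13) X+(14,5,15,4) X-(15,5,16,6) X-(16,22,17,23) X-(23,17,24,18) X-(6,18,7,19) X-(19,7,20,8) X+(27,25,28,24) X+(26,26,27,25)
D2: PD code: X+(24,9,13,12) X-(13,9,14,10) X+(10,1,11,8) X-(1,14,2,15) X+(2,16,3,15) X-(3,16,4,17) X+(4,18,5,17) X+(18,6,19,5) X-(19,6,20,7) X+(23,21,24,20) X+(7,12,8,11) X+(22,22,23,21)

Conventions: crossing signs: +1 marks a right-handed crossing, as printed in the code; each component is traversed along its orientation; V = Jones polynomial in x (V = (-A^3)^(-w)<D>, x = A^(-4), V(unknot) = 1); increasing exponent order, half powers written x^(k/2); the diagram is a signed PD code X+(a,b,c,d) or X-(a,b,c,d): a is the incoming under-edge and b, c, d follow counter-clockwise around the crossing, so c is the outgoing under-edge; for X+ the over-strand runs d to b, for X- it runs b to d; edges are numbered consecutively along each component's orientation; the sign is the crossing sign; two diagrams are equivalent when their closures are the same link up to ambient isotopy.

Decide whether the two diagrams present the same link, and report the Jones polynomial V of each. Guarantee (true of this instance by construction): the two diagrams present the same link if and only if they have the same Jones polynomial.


same link: no
V(D1) = x^-3 + x^-2 + x^-1 + 1  [14 crossings, <D> = 1 + A^4 + A^8 + A^12, w = 0]
D2 (bracket 1 + A^4 + A^8 + A^12; 12 crossings at w = +4): V = 1 + x + x^2 + x^3
note: 2 values of V(x) split the 2 diagrams


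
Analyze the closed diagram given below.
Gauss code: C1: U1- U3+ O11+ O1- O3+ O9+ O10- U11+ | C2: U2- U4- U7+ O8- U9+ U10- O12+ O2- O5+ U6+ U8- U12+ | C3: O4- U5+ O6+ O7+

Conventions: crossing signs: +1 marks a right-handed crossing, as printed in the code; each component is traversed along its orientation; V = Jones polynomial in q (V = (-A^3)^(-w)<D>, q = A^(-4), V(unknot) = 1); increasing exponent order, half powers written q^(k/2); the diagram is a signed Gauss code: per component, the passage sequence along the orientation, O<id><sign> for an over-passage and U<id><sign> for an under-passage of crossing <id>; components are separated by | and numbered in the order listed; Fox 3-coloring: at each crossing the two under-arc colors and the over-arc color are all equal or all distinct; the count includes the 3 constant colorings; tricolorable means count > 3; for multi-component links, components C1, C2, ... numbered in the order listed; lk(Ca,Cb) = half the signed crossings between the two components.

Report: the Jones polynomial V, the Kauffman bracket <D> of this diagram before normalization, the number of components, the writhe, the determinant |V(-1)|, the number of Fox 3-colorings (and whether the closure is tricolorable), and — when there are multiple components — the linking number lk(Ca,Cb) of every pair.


V(q) = 1 + q + q^2 + q^3
bracket: A^-6 + A^-2 + A^2 + A^6, w = +2
3 components, writhe +2, over 12 crossings
lk(C1,C2) = 0
linking number lk(C1,C3) = 0
lk(C2,C3): +1
det 0, colorings 9 of 3^12 — tricolorable
observation: span 3 respects span(V) <= c + mu - 1 = 14 for this 3-component diagram


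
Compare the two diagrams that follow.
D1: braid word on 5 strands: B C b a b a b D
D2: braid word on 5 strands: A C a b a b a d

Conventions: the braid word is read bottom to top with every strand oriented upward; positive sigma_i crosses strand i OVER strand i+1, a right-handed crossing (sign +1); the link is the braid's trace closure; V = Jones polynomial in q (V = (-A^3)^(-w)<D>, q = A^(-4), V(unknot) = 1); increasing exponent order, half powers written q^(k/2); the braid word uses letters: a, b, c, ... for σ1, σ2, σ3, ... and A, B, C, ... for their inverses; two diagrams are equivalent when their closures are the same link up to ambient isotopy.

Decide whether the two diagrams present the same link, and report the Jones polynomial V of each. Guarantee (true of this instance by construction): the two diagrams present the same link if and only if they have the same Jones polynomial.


same link: yes
V(D1) = q + q^3 - q^4  [8 crossings, <D> = -A^-10 + A^-6 + A^2, w = +2]
V(D2) = q + q^3 - q^4  [8 crossings, <D> = -A^-4 + 1 + A^8, w = +4]
insight: Markov moves rewrite D1 (8 crossings) into D2 (8)


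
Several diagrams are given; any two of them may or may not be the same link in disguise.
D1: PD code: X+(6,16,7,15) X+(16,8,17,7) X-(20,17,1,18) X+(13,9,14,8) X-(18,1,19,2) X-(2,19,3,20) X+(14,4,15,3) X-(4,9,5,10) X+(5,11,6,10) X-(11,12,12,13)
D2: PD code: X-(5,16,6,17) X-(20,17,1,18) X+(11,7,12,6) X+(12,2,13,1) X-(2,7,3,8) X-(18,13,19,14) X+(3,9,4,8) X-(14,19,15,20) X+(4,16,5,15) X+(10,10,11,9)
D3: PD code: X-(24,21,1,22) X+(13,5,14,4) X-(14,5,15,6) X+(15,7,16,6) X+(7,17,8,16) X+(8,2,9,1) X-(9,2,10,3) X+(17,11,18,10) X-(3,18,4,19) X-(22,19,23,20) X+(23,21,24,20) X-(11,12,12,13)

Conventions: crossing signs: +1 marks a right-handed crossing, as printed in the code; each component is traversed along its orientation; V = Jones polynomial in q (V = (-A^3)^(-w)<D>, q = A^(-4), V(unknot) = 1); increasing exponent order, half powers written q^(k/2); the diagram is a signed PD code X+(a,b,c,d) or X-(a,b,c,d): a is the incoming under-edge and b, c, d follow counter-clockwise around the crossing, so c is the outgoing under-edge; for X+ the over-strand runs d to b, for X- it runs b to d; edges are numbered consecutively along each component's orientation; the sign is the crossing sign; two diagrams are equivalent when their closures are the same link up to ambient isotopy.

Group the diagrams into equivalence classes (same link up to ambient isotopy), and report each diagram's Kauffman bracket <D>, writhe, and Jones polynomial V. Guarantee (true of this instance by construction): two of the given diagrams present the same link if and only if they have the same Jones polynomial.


equivalence classes: {D1} | {D2} | {D3}
D1 (bracket -A^-12 + A^-8 - A^-4 + 3 - A^4 + A^8 - A^12; 10 crossings at w = 0): V = -q^-3 + q^-2 - q^-1 + 3 - q + q^2 - q^3
D2 (bracket A^4 + A^12 - A^16; 10 crossings at w = 0): V = -q^-4 + q^-3 + q^-1
D3 (bracket -A^-16 + A^-12 + A^-4; 12 crossings at w = 0): V = q + q^3 - q^4
key observation: comparing 3 Jones polynomials yields 3 groups


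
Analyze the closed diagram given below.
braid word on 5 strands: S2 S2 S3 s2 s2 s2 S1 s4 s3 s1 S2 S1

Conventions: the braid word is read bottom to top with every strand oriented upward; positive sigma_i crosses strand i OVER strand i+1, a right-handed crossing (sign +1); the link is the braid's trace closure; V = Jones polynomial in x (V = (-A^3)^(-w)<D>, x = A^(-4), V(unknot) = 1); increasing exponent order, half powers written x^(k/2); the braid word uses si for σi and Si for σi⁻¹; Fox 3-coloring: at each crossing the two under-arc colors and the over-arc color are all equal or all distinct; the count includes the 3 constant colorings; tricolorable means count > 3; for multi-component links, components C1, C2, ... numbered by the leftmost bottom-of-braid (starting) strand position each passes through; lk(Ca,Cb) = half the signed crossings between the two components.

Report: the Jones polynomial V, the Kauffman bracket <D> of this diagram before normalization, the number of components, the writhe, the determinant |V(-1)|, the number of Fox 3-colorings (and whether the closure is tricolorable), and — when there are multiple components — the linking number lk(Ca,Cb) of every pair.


Jones polynomial: V(x) = -x^-3 + x^-2 - x^-1 + 3 - x + x^2 - x^3
<D> = -A^-12 + A^-8 - A^-4 + 3 - A^4 + A^8 - A^12; writhe 0
components 1, writhe 0 (12 crossings)
3-colorings: 27 of 3^12, det 9 — tricolorable
note: V is palindromic (span 6, det 9): x -> 1/x fixes it; necessary, not sufficient, for amphichirality


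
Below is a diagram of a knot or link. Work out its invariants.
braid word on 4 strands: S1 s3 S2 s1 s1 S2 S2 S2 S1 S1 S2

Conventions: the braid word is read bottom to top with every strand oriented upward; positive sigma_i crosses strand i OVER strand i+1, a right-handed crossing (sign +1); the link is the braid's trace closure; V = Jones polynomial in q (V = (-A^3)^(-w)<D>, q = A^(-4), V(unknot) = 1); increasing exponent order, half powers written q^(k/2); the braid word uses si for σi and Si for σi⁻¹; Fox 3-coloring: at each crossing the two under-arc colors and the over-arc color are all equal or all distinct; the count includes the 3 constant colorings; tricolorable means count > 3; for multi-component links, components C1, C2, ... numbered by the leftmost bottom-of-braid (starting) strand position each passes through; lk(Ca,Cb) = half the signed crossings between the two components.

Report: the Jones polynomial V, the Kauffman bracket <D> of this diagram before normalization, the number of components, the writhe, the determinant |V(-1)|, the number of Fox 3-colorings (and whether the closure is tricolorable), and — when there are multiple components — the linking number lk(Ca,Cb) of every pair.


Jones polynomial: V(q) = -q^-9 + 2q^-8 - 3q^-7 + 3q^-6 - 3q^-5 + 3q^-4 - q^-3 + q^-2
<D> = -A^-7 + A^-3 - 3A + 3A^5 - 3A^9 + 3A^13 - 2A^17 + A^21; writhe -5
components 1, writhe -5 (11 crossings)
3-colorings: 3 of 3^11, det 17 — not tricolorable
note: w = -5 shifts under R1 moves; the (-A^3)^(5) factor cancels that in V


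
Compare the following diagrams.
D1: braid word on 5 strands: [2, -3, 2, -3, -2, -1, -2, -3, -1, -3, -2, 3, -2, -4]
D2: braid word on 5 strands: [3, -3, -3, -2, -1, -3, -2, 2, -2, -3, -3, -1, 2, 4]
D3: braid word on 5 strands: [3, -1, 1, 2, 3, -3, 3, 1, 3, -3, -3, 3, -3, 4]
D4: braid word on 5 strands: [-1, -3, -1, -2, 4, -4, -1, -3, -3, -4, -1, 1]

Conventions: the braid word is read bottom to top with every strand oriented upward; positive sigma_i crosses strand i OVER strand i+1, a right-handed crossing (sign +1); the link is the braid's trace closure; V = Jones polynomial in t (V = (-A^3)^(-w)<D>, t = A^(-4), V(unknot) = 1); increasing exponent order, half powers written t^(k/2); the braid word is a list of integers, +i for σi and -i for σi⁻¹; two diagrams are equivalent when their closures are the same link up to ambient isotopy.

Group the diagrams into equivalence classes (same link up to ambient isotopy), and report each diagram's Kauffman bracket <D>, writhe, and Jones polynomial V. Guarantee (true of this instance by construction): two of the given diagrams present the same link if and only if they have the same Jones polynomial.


equivalence classes: {D1, D2, D4} | {D3}
D1 (bracket A^-16 + 2A^-8 - 2A^-4 + 1 - 2A^4 + A^8; 14 crossings at w = -8): V = t^-8 - 2t^-7 + t^-6 - 2t^-5 + 2t^-4 + t^-2
D2 (bracket A^-10 + 2A^-2 - 2A^2 + A^6 - 2A^10 + A^14; 14 crossings at w = -6): V = t^-8 - 2t^-7 + t^-6 - 2t^-5 + 2t^-4 + t^-2
V(D3) = 1  (w +4, c 14, <D> = A^12)
D4 (bracket A^-16 + 2A^-8 - 2A^-4 + 1 - 2A^4 + A^8; 12 crossings at w = -8): V = t^-8 - 2t^-7 + t^-6 - 2t^-5 + 2t^-4 + t^-2
observation: V(t) takes 2 values over 4 diagrams, fixing the grouping


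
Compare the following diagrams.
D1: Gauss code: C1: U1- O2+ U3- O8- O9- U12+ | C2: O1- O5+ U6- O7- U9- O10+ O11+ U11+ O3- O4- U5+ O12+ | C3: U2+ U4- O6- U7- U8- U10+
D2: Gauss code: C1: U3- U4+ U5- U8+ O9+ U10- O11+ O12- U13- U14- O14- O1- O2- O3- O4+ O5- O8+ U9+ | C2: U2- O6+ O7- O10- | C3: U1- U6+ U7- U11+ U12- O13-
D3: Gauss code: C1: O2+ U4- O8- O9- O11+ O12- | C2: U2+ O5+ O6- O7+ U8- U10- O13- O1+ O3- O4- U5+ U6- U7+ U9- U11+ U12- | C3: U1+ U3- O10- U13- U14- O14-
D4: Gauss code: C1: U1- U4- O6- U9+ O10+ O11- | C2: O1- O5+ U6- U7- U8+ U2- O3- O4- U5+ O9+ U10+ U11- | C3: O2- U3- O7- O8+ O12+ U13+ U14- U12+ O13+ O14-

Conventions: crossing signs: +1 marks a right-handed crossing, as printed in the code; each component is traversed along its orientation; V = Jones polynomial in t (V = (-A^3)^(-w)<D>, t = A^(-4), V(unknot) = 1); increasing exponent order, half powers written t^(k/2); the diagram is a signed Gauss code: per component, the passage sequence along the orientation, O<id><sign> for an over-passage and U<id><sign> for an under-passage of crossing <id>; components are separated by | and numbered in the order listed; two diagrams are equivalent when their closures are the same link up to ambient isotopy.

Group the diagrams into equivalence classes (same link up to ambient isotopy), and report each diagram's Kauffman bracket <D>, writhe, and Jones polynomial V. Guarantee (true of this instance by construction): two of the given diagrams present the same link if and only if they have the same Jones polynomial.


equivalence classes: {D1, D2, D3, D4}
D1 (bracket A^-2 + 2A^6 + A^14; 12 crossings at w = -2): V = t^-5 + 2t^-3 + t^-1
V(D2) = t^-5 + 2t^-3 + t^-1  (w -4, c 14, <D> = A^-8 + 2 + A^8)
V(D3) = t^-5 + 2t^-3 + t^-1  [14 crossings, <D> = A^-8 + 2 + A^8, w = -4]
D4 (bracket A^-2 + 2A^6 + A^14; 14 crossings at w = -2): V = t^-5 + 2t^-3 + t^-1
observation: all 4 diagrams share one V(t), hence one class


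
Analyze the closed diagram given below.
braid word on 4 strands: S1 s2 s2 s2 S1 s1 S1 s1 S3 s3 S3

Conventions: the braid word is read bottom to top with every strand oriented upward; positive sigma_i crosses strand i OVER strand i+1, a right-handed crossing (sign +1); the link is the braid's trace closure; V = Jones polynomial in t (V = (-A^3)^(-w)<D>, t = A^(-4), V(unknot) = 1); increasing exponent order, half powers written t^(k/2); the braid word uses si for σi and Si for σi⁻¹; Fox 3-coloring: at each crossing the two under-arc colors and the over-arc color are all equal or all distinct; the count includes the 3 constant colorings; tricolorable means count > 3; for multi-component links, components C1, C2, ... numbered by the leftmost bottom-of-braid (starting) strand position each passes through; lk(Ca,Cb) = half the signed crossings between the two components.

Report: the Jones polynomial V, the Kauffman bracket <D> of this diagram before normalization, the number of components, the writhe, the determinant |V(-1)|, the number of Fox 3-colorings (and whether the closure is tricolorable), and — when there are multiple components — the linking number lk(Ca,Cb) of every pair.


V = t + t^3 - t^4
<D> = A^-13 - A^-9 - A^-1 (w = +1)
1 component over 11 crossings, w = +1
9 Fox colorings among 3^11, |V(-1)| = 3: tricolorable
why: the span of V is 3, forcing >= 3 crossings in any diagram


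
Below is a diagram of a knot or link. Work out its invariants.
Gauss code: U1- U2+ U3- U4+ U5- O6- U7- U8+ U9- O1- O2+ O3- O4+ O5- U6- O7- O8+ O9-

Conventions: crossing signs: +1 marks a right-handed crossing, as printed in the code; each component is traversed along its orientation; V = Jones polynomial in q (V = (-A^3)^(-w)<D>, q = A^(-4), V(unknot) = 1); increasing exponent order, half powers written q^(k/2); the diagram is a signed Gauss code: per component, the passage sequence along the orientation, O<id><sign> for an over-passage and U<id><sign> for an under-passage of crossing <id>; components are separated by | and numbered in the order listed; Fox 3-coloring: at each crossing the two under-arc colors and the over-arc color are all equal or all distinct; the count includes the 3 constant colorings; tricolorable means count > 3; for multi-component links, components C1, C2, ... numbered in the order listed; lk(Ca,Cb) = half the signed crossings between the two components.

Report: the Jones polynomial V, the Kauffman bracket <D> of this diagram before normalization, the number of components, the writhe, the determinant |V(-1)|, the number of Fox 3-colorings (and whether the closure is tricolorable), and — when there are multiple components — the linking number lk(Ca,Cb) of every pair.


Jones polynomial: V(q) = -q^-4 + q^-3 + q^-1
<D> = -A^-5 - A^3 + A^7; writhe -3
components 1, writhe -3 (9 crossings)
3-colorings: 9 of 3^9, det 3 — tricolorable
note: w = -3 shifts under R1 moves; the (-A^3)^(3) factor cancels that in V


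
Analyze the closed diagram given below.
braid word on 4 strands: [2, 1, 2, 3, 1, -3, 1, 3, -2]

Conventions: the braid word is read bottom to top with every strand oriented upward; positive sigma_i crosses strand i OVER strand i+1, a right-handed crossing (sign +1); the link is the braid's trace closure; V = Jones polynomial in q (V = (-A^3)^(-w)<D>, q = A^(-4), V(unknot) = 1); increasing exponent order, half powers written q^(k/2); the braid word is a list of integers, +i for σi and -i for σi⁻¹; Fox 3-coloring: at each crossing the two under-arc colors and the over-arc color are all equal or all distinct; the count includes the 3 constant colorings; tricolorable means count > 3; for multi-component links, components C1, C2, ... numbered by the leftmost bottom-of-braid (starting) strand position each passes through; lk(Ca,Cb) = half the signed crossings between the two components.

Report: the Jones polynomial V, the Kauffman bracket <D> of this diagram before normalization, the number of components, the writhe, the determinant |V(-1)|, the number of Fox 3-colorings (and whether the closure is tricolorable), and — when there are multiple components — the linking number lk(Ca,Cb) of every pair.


V(q) = q + q^3 - q^4
bracket: A^-1 - A^3 - A^11, w = +5
1 component, writhe +5, over 9 crossings
det 3, colorings 9 of 3^9 — tricolorable
observation: V spans 3 powers of q: at least 3 crossings in any diagram


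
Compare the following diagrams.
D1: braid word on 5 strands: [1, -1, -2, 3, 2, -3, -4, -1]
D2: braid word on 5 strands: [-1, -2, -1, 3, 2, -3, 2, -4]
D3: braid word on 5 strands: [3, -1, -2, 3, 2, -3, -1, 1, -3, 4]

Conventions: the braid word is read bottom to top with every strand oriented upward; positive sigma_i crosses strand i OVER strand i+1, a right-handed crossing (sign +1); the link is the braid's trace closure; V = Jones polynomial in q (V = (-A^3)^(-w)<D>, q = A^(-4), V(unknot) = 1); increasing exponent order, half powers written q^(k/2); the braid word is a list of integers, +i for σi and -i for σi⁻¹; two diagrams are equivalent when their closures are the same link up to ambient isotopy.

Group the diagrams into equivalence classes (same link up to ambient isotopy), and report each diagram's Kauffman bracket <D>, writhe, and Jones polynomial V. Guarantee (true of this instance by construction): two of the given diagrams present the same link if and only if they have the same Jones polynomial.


equivalence classes: {D1, D2, D3}
D1 (bracket A^-6; 8 crossings at w = -2): V = 1
D2 (bracket A^-6; 8 crossings at w = -2): V = 1
V(D3) = 1  [10 crossings, <D> = 1, w = 0]
key observation: all 3 diagrams share one V(q), hence one class


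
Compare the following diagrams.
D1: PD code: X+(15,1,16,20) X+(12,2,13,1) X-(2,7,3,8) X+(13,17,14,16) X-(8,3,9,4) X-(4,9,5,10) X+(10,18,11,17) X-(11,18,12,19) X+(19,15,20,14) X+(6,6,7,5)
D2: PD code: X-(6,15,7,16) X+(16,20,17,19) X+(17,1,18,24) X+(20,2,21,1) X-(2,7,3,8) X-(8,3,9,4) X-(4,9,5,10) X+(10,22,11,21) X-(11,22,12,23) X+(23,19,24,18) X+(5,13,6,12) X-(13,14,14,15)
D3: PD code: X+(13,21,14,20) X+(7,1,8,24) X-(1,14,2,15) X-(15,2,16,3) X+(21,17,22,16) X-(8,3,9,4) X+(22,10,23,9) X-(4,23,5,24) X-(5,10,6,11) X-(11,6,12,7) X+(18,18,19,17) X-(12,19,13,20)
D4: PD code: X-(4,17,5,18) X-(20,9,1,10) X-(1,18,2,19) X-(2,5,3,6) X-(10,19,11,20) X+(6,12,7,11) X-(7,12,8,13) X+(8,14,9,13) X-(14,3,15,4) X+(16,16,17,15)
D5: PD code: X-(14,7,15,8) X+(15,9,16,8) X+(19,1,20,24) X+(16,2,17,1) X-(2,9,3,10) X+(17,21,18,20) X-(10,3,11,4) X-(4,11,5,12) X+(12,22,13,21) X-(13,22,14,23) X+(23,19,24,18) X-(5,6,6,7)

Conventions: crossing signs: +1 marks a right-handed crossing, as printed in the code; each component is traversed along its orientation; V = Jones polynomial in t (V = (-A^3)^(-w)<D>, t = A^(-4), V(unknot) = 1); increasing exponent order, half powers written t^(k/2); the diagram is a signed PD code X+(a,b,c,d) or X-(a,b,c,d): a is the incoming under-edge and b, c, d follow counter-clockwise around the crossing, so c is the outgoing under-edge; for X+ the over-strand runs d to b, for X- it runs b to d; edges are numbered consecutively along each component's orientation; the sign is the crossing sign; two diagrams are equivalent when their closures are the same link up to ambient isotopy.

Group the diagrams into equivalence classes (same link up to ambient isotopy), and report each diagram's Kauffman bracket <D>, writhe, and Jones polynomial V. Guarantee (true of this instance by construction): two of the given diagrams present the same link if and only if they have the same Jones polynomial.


equivalence classes: {D1, D2, D5} | {D3} | {D4}
D1 (bracket -A^-6 + A^-2 - A^2 + 3A^6 - A^10 + A^14 - A^18; 10 crossings at w = +2): V = -t^-3 + t^-2 - t^-1 + 3 - t + t^2 - t^3
V(D2) = -t^-3 + t^-2 - t^-1 + 3 - t + t^2 - t^3  (w 0, c 12, <D> = -A^-12 + A^-8 - A^-4 + 3 - A^4 + A^8 - A^12)
V(D3) = t^-7 - 2t^-6 + 2t^-5 - 3t^-4 + 3t^-3 - 2t^-2 + 2t^-1  (w -2, c 12, <D> = 2A^-2 - 2A^2 + 3A^6 - 3A^10 + 2A^14 - 2A^18 + A^22)
V(D4) = -t^-6 + t^-5 - t^-4 + 2t^-3 - t^-2 + t^-1  (w -4, c 10, <D> = A^-8 - A^-4 + 2 - A^4 + A^8 - A^12)
D5 (bracket -A^-12 + A^-8 - A^-4 + 3 - A^4 + A^8 - A^12; 12 crossings at w = 0): V = -t^-3 + t^-2 - t^-1 + 3 - t + t^2 - t^3
key observation: comparing 5 Jones polynomials yields 3 groups
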